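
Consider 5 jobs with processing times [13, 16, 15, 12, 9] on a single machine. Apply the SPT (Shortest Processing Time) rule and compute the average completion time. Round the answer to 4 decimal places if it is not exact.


Sort jobs by processing time (SPT order): [9, 12, 13, 15, 16]
Compute completion times sequentially:
  Job 1: processing = 9, completes at 9
  Job 2: processing = 12, completes at 21
  Job 3: processing = 13, completes at 34
  Job 4: processing = 15, completes at 49
  Job 5: processing = 16, completes at 65
Sum of completion times = 178
Average completion time = 178/5 = 35.6

35.6


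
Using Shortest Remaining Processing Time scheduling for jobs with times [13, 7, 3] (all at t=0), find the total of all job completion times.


Since all jobs arrive at t=0, SRPT equals SPT ordering.
SPT order: [3, 7, 13]
Completion times:
  Job 1: p=3, C=3
  Job 2: p=7, C=10
  Job 3: p=13, C=23
Total completion time = 3 + 10 + 23 = 36

36


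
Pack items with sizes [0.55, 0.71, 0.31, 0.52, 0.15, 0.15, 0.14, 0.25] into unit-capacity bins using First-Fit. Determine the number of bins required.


Place items sequentially using First-Fit:
  Item 0.55 -> new Bin 1
  Item 0.71 -> new Bin 2
  Item 0.31 -> Bin 1 (now 0.86)
  Item 0.52 -> new Bin 3
  Item 0.15 -> Bin 2 (now 0.86)
  Item 0.15 -> Bin 3 (now 0.67)
  Item 0.14 -> Bin 1 (now 1.0)
  Item 0.25 -> Bin 3 (now 0.92)
Total bins used = 3

3


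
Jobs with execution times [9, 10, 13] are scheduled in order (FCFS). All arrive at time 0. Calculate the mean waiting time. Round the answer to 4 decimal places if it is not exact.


FCFS order (as given): [9, 10, 13]
Waiting times:
  Job 1: wait = 0
  Job 2: wait = 9
  Job 3: wait = 19
Sum of waiting times = 28
Average waiting time = 28/3 = 9.3333

9.3333


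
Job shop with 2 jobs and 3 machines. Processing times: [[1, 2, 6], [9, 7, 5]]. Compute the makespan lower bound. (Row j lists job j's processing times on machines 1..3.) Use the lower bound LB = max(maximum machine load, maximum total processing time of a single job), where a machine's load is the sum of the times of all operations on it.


Machine loads:
  Machine 1: 1 + 9 = 10
  Machine 2: 2 + 7 = 9
  Machine 3: 6 + 5 = 11
Max machine load = 11
Job totals:
  Job 1: 9
  Job 2: 21
Max job total = 21
Lower bound = max(11, 21) = 21

21


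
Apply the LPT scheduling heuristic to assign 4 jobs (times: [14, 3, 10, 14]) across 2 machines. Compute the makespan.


Sort jobs in decreasing order (LPT): [14, 14, 10, 3]
Assign each job to the least loaded machine:
  Machine 1: jobs [14, 10], load = 24
  Machine 2: jobs [14, 3], load = 17
Makespan = max load = 24

24


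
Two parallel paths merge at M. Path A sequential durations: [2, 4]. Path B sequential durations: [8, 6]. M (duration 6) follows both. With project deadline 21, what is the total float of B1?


Forward pass: ES(B1) = sum of predecessors on chain B = 0
EF = ES + duration = 0 + 8 = 8
Backward pass: LF(M) = deadline = 21; LS(M) = 21 - 6 = 15
LF(B1) = LS(M) - sum(successors on chain B) = 15 - 6 = 9
LS = LF - duration = 9 - 8 = 1
Total float = LS - ES = 1 - 0 = 1

1


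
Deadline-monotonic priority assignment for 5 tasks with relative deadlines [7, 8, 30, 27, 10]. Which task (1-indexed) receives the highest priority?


Sort tasks by relative deadline (ascending):
  Task 1: deadline = 7
  Task 2: deadline = 8
  Task 5: deadline = 10
  Task 4: deadline = 27
  Task 3: deadline = 30
Priority order (highest first): [1, 2, 5, 4, 3]
Highest priority task = 1

1


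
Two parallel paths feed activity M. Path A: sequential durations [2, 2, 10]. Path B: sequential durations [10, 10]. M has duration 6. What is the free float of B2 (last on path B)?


ES(B2) = sum of predecessors on chain B = 10
EF(B2) = ES + duration = 10 + 10 = 20
Successor of B2 is M. ES(M) = max(sum(A), sum(B)) = max(14, 20) = 20
Free float = ES(successor) - EF(current) = 20 - 20 = 0

0


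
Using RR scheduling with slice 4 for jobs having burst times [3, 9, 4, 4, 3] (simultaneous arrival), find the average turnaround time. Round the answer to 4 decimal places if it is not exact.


Time quantum = 4
Execution trace:
  J1 runs 3 units, time = 3
  J2 runs 4 units, time = 7
  J3 runs 4 units, time = 11
  J4 runs 4 units, time = 15
  J5 runs 3 units, time = 18
  J2 runs 4 units, time = 22
  J2 runs 1 units, time = 23
Finish times: [3, 23, 11, 15, 18]
Average turnaround = 70/5 = 14.0

14.0


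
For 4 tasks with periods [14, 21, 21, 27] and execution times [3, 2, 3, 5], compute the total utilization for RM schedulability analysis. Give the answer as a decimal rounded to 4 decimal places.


Compute individual utilizations (exact fractions):
  Task 1: C/T = 3/14 (approx. 0.2143)
  Task 2: C/T = 2/21 (approx. 0.0952)
  Task 3: C/T = 3/21 = 1/7 (approx. 0.1429)
  Task 4: C/T = 5/27 (approx. 0.1852)
Total utilization U = 3/14 + 2/21 + 1/7 + 5/27 = 241/378
Rounded to 4 decimal places: U = 0.6376
RM (Liu & Layland) bound for 4 tasks = 0.756828; compare with U = 241/378 (approx. 0.637566)
U <= bound, so schedulable by RM sufficient condition.

0.6376


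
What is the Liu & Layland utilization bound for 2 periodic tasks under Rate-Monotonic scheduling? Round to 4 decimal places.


Compute 2^(1/2) = 1.4142135624
Subtract 1: 1.4142135624 - 1 = 0.4142135624
Multiply by n: 2 * 0.4142135624 = 0.8284271248
Round to 4 dp: 0.8284

0.8284


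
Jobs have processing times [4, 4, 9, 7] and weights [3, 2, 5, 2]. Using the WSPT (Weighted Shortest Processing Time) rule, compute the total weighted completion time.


Compute p/w ratios and sort ascending (WSPT): [(4, 3), (9, 5), (4, 2), (7, 2)]
Compute weighted completion times:
  Job (p=4,w=3): C=4, w*C=3*4=12
  Job (p=9,w=5): C=13, w*C=5*13=65
  Job (p=4,w=2): C=17, w*C=2*17=34
  Job (p=7,w=2): C=24, w*C=2*24=48
Total weighted completion time = 159

159


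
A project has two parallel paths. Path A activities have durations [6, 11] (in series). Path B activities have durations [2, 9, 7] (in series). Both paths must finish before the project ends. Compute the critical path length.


Path A total = 6 + 11 = 17
Path B total = 2 + 9 + 7 = 18
Critical path = longest path = max(17, 18) = 18

18


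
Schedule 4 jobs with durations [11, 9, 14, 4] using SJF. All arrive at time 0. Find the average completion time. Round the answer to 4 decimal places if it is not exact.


SJF order (ascending): [4, 9, 11, 14]
Completion times:
  Job 1: burst=4, C=4
  Job 2: burst=9, C=13
  Job 3: burst=11, C=24
  Job 4: burst=14, C=38
Average completion = 79/4 = 19.75

19.75


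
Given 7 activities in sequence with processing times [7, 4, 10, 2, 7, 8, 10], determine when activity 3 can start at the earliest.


Activity 3 starts after activities 1 through 2 complete.
Predecessor durations: [7, 4]
ES = 7 + 4 = 11

11


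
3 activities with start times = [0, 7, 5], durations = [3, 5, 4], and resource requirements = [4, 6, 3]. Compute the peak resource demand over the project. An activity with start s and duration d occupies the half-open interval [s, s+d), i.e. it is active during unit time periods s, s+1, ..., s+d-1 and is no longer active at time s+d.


Each activity i is active on [start_i, start_i + duration_i).
Compute total resource usage per time slot:
  t=0: active resources = [4], total = 4
  t=1: active resources = [4], total = 4
  t=2: active resources = [4], total = 4
  t=3: active resources = [], total = 0
  t=4: active resources = [], total = 0
  t=5: active resources = [3], total = 3
  t=6: active resources = [3], total = 3
  t=7: active resources = [6, 3], total = 9
  t=8: active resources = [6, 3], total = 9
  t=9: active resources = [6], total = 6
  t=10: active resources = [6], total = 6
  t=11: active resources = [6], total = 6
Peak resource demand = 9

9


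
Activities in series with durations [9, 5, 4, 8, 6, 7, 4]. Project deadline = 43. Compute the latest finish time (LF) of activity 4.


LF(activity 4) = deadline - sum of successor durations
Successors: activities 5 through 7 with durations [6, 7, 4]
Sum of successor durations = 17
LF = 43 - 17 = 26

26


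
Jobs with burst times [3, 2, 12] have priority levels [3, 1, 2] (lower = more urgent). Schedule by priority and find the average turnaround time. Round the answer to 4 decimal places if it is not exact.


Sort by priority (ascending = highest first):
Order: [(1, 2), (2, 12), (3, 3)]
Completion times:
  Priority 1, burst=2, C=2
  Priority 2, burst=12, C=14
  Priority 3, burst=3, C=17
Average turnaround = 33/3 = 11.0

11.0


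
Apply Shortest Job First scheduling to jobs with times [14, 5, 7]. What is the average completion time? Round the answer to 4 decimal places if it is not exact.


SJF order (ascending): [5, 7, 14]
Completion times:
  Job 1: burst=5, C=5
  Job 2: burst=7, C=12
  Job 3: burst=14, C=26
Average completion = 43/3 = 14.3333

14.3333


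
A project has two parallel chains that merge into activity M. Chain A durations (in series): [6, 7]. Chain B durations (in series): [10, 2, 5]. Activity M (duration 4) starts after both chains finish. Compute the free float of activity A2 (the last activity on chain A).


ES(A2) = sum of predecessors on chain A = 6
EF(A2) = ES + duration = 6 + 7 = 13
Successor of A2 is M. ES(M) = max(sum(A), sum(B)) = max(13, 17) = 17
Free float = ES(successor) - EF(current) = 17 - 13 = 4

4


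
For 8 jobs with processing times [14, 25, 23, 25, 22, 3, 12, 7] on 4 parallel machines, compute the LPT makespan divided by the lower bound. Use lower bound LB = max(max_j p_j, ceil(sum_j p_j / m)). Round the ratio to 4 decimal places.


LPT order: [25, 25, 23, 22, 14, 12, 7, 3]
Machine loads after assignment: [32, 28, 35, 36]
LPT makespan = 36
Lower bound = max(max_job, ceil(total/4)) = max(25, 33) = 33
Ratio = 36 / 33 = 1.0909

1.0909


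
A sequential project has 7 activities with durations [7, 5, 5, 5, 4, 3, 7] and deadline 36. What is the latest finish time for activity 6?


LF(activity 6) = deadline - sum of successor durations
Successors: activities 7 through 7 with durations [7]
Sum of successor durations = 7
LF = 36 - 7 = 29

29


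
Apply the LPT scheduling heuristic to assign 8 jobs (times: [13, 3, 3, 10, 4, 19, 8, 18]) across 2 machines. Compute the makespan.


Sort jobs in decreasing order (LPT): [19, 18, 13, 10, 8, 4, 3, 3]
Assign each job to the least loaded machine:
  Machine 1: jobs [19, 10, 8, 3], load = 40
  Machine 2: jobs [18, 13, 4, 3], load = 38
Makespan = max load = 40

40


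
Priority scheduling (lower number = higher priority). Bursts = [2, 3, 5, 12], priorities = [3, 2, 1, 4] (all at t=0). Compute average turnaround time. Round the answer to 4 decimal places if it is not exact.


Sort by priority (ascending = highest first):
Order: [(1, 5), (2, 3), (3, 2), (4, 12)]
Completion times:
  Priority 1, burst=5, C=5
  Priority 2, burst=3, C=8
  Priority 3, burst=2, C=10
  Priority 4, burst=12, C=22
Average turnaround = 45/4 = 11.25

11.25


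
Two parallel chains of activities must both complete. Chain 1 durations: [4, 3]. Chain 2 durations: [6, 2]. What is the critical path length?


Path A total = 4 + 3 = 7
Path B total = 6 + 2 = 8
Critical path = longest path = max(7, 8) = 8

8


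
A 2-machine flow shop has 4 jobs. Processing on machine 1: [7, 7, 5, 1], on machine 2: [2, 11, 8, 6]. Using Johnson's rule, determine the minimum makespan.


Apply Johnson's rule:
  Group 1 (a <= b): [(4, 1, 6), (3, 5, 8), (2, 7, 11)]
  Group 2 (a > b): [(1, 7, 2)]
Optimal job order: [4, 3, 2, 1]
Schedule:
  Job 4: M1 done at 1, M2 done at 7
  Job 3: M1 done at 6, M2 done at 15
  Job 2: M1 done at 13, M2 done at 26
  Job 1: M1 done at 20, M2 done at 28
Makespan = 28

28


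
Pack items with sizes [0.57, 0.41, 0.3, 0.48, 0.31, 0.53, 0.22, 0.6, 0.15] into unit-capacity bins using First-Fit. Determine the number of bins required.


Place items sequentially using First-Fit:
  Item 0.57 -> new Bin 1
  Item 0.41 -> Bin 1 (now 0.98)
  Item 0.3 -> new Bin 2
  Item 0.48 -> Bin 2 (now 0.78)
  Item 0.31 -> new Bin 3
  Item 0.53 -> Bin 3 (now 0.84)
  Item 0.22 -> Bin 2 (now 1.0)
  Item 0.6 -> new Bin 4
  Item 0.15 -> Bin 3 (now 0.99)
Total bins used = 4

4


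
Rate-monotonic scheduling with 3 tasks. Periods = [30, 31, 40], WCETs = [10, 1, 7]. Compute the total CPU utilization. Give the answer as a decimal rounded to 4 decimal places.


Compute individual utilizations (exact fractions):
  Task 1: C/T = 10/30 = 1/3 (approx. 0.3333)
  Task 2: C/T = 1/31 (approx. 0.0323)
  Task 3: C/T = 7/40 (approx. 0.175)
Total utilization U = 1/3 + 1/31 + 7/40 = 2011/3720
Rounded to 4 decimal places: U = 0.5406
RM (Liu & Layland) bound for 3 tasks = 0.779763; compare with U = 2011/3720 (approx. 0.540591)
U <= bound, so schedulable by RM sufficient condition.

0.5406


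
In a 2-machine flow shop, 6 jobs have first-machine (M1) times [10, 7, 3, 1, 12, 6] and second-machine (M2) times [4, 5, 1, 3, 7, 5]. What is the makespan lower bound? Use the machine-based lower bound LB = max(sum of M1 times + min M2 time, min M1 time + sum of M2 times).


LB1 = sum(M1 times) + min(M2 times) = 39 + 1 = 40
LB2 = min(M1 times) + sum(M2 times) = 1 + 25 = 26
Lower bound = max(LB1, LB2) = max(40, 26) = 40

40


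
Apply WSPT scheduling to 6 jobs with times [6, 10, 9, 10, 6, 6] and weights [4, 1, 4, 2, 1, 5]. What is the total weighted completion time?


Compute p/w ratios and sort ascending (WSPT): [(6, 5), (6, 4), (9, 4), (10, 2), (6, 1), (10, 1)]
Compute weighted completion times:
  Job (p=6,w=5): C=6, w*C=5*6=30
  Job (p=6,w=4): C=12, w*C=4*12=48
  Job (p=9,w=4): C=21, w*C=4*21=84
  Job (p=10,w=2): C=31, w*C=2*31=62
  Job (p=6,w=1): C=37, w*C=1*37=37
  Job (p=10,w=1): C=47, w*C=1*47=47
Total weighted completion time = 308

308


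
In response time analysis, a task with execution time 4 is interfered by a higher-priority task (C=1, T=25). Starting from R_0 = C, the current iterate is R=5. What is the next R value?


R_next = C + ceil(R_prev / T_hp) * C_hp
ceil(5 / 25) = ceil(0.2) = 1
Interference = 1 * 1 = 1
R_next = 4 + 1 = 5
R_next = R_prev, so the iteration has converged (response time = 5).

5


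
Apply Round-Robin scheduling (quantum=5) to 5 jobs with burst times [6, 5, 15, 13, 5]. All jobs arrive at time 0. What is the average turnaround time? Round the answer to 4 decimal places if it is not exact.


Time quantum = 5
Execution trace:
  J1 runs 5 units, time = 5
  J2 runs 5 units, time = 10
  J3 runs 5 units, time = 15
  J4 runs 5 units, time = 20
  J5 runs 5 units, time = 25
  J1 runs 1 units, time = 26
  J3 runs 5 units, time = 31
  J4 runs 5 units, time = 36
  J3 runs 5 units, time = 41
  J4 runs 3 units, time = 44
Finish times: [26, 10, 41, 44, 25]
Average turnaround = 146/5 = 29.2

29.2


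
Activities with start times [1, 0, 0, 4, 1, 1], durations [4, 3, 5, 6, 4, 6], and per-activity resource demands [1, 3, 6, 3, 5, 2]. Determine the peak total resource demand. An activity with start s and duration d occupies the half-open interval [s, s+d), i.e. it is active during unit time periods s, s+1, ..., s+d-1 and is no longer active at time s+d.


Each activity i is active on [start_i, start_i + duration_i).
Compute total resource usage per time slot:
  t=0: active resources = [3, 6], total = 9
  t=1: active resources = [1, 3, 6, 5, 2], total = 17
  t=2: active resources = [1, 3, 6, 5, 2], total = 17
  t=3: active resources = [1, 6, 5, 2], total = 14
  t=4: active resources = [1, 6, 3, 5, 2], total = 17
  t=5: active resources = [3, 2], total = 5
  t=6: active resources = [3, 2], total = 5
  t=7: active resources = [3], total = 3
  t=8: active resources = [3], total = 3
  t=9: active resources = [3], total = 3
Peak resource demand = 17

17


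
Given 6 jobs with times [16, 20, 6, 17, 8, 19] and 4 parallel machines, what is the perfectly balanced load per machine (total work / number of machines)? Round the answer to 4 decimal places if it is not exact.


Total processing time = 16 + 20 + 6 + 17 + 8 + 19 = 86
Number of machines = 4
Ideal balanced load = 86 / 4 = 21.5

21.5


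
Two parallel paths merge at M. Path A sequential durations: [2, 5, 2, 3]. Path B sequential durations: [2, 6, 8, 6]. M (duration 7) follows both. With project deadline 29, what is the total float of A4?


Forward pass: ES(A4) = sum of predecessors on chain A = 9
EF = ES + duration = 9 + 3 = 12
Backward pass: LF(M) = deadline = 29; LS(M) = 29 - 7 = 22
LF(A4) = LS(M) - sum(successors on chain A) = 22 - 0 = 22
LS = LF - duration = 22 - 3 = 19
Total float = LS - ES = 19 - 9 = 10

10


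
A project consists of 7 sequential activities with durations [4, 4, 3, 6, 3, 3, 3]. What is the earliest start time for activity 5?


Activity 5 starts after activities 1 through 4 complete.
Predecessor durations: [4, 4, 3, 6]
ES = 4 + 4 + 3 + 6 = 17

17


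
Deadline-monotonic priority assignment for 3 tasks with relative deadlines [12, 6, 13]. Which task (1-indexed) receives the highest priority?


Sort tasks by relative deadline (ascending):
  Task 2: deadline = 6
  Task 1: deadline = 12
  Task 3: deadline = 13
Priority order (highest first): [2, 1, 3]
Highest priority task = 2

2


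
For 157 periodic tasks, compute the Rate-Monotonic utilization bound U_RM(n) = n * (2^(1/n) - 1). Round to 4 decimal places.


Compute 2^(1/157) = 1.0044247104
Subtract 1: 1.0044247104 - 1 = 0.0044247104
Multiply by n: 157 * 0.0044247104 = 0.6946795328
Round to 4 dp: 0.6947

0.6947


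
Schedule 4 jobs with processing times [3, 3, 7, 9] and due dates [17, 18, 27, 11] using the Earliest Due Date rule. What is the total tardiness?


Sort by due date (EDD order): [(9, 11), (3, 17), (3, 18), (7, 27)]
Compute completion times and tardiness:
  Job 1: p=9, d=11, C=9, tardiness=max(0,9-11)=0
  Job 2: p=3, d=17, C=12, tardiness=max(0,12-17)=0
  Job 3: p=3, d=18, C=15, tardiness=max(0,15-18)=0
  Job 4: p=7, d=27, C=22, tardiness=max(0,22-27)=0
Total tardiness = 0

0


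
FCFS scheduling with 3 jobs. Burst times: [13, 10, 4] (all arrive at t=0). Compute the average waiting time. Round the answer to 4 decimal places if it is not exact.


FCFS order (as given): [13, 10, 4]
Waiting times:
  Job 1: wait = 0
  Job 2: wait = 13
  Job 3: wait = 23
Sum of waiting times = 36
Average waiting time = 36/3 = 12.0

12.0


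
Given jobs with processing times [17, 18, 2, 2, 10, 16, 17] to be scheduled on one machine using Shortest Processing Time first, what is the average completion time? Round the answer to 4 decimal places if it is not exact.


Sort jobs by processing time (SPT order): [2, 2, 10, 16, 17, 17, 18]
Compute completion times sequentially:
  Job 1: processing = 2, completes at 2
  Job 2: processing = 2, completes at 4
  Job 3: processing = 10, completes at 14
  Job 4: processing = 16, completes at 30
  Job 5: processing = 17, completes at 47
  Job 6: processing = 17, completes at 64
  Job 7: processing = 18, completes at 82
Sum of completion times = 243
Average completion time = 243/7 = 34.7143

34.7143


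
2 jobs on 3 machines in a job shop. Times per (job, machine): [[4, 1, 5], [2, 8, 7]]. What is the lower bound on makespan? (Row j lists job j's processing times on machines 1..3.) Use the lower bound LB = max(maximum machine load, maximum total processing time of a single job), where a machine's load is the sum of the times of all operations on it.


Machine loads:
  Machine 1: 4 + 2 = 6
  Machine 2: 1 + 8 = 9
  Machine 3: 5 + 7 = 12
Max machine load = 12
Job totals:
  Job 1: 10
  Job 2: 17
Max job total = 17
Lower bound = max(12, 17) = 17

17


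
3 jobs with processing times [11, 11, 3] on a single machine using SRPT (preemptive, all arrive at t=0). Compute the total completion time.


Since all jobs arrive at t=0, SRPT equals SPT ordering.
SPT order: [3, 11, 11]
Completion times:
  Job 1: p=3, C=3
  Job 2: p=11, C=14
  Job 3: p=11, C=25
Total completion time = 3 + 14 + 25 = 42

42


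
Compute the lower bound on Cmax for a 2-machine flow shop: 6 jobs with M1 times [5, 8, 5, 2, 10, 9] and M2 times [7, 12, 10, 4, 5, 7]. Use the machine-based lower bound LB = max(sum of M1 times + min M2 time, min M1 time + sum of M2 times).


LB1 = sum(M1 times) + min(M2 times) = 39 + 4 = 43
LB2 = min(M1 times) + sum(M2 times) = 2 + 45 = 47
Lower bound = max(LB1, LB2) = max(43, 47) = 47

47


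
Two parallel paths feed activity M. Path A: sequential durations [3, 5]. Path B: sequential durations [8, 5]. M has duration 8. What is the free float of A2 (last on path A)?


ES(A2) = sum of predecessors on chain A = 3
EF(A2) = ES + duration = 3 + 5 = 8
Successor of A2 is M. ES(M) = max(sum(A), sum(B)) = max(8, 13) = 13
Free float = ES(successor) - EF(current) = 13 - 8 = 5

5


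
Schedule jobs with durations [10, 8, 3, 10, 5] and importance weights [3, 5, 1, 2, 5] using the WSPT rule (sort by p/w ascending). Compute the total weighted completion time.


Compute p/w ratios and sort ascending (WSPT): [(5, 5), (8, 5), (3, 1), (10, 3), (10, 2)]
Compute weighted completion times:
  Job (p=5,w=5): C=5, w*C=5*5=25
  Job (p=8,w=5): C=13, w*C=5*13=65
  Job (p=3,w=1): C=16, w*C=1*16=16
  Job (p=10,w=3): C=26, w*C=3*26=78
  Job (p=10,w=2): C=36, w*C=2*36=72
Total weighted completion time = 256

256


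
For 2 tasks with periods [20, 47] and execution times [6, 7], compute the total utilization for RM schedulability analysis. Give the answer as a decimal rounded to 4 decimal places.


Compute individual utilizations (exact fractions):
  Task 1: C/T = 6/20 = 3/10 (approx. 0.3)
  Task 2: C/T = 7/47 (approx. 0.1489)
Total utilization U = 3/10 + 7/47 = 211/470
Rounded to 4 decimal places: U = 0.4489
RM (Liu & Layland) bound for 2 tasks = 0.828427; compare with U = 211/470 (approx. 0.448936)
U <= bound, so schedulable by RM sufficient condition.

0.4489


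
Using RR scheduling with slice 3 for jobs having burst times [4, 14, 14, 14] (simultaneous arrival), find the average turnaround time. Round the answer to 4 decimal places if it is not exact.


Time quantum = 3
Execution trace:
  J1 runs 3 units, time = 3
  J2 runs 3 units, time = 6
  J3 runs 3 units, time = 9
  J4 runs 3 units, time = 12
  J1 runs 1 units, time = 13
  J2 runs 3 units, time = 16
  J3 runs 3 units, time = 19
  J4 runs 3 units, time = 22
  J2 runs 3 units, time = 25
  J3 runs 3 units, time = 28
  J4 runs 3 units, time = 31
  J2 runs 3 units, time = 34
  J3 runs 3 units, time = 37
  J4 runs 3 units, time = 40
  J2 runs 2 units, time = 42
  J3 runs 2 units, time = 44
  J4 runs 2 units, time = 46
Finish times: [13, 42, 44, 46]
Average turnaround = 145/4 = 36.25

36.25


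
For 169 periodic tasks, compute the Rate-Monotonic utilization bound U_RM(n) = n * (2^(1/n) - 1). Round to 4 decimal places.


Compute 2^(1/169) = 1.0041098851
Subtract 1: 1.0041098851 - 1 = 0.0041098851
Multiply by n: 169 * 0.0041098851 = 0.6945705819
Round to 4 dp: 0.6946

0.6946


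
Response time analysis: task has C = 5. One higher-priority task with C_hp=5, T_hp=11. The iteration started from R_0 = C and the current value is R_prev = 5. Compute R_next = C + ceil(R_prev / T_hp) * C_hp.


R_next = C + ceil(R_prev / T_hp) * C_hp
ceil(5 / 11) = ceil(0.4545) = 1
Interference = 1 * 5 = 5
R_next = 5 + 5 = 10

10


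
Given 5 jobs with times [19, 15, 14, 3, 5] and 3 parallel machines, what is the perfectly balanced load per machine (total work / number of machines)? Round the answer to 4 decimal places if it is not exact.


Total processing time = 19 + 15 + 14 + 3 + 5 = 56
Number of machines = 3
Ideal balanced load = 56 / 3 = 18.6667

18.6667


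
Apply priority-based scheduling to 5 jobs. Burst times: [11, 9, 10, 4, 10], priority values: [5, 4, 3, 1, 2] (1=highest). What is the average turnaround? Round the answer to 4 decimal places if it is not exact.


Sort by priority (ascending = highest first):
Order: [(1, 4), (2, 10), (3, 10), (4, 9), (5, 11)]
Completion times:
  Priority 1, burst=4, C=4
  Priority 2, burst=10, C=14
  Priority 3, burst=10, C=24
  Priority 4, burst=9, C=33
  Priority 5, burst=11, C=44
Average turnaround = 119/5 = 23.8

23.8


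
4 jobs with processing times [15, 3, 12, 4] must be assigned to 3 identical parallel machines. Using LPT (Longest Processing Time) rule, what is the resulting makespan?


Sort jobs in decreasing order (LPT): [15, 12, 4, 3]
Assign each job to the least loaded machine:
  Machine 1: jobs [15], load = 15
  Machine 2: jobs [12], load = 12
  Machine 3: jobs [4, 3], load = 7
Makespan = max load = 15

15


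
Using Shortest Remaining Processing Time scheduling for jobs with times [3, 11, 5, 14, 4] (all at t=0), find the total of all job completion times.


Since all jobs arrive at t=0, SRPT equals SPT ordering.
SPT order: [3, 4, 5, 11, 14]
Completion times:
  Job 1: p=3, C=3
  Job 2: p=4, C=7
  Job 3: p=5, C=12
  Job 4: p=11, C=23
  Job 5: p=14, C=37
Total completion time = 3 + 7 + 12 + 23 + 37 = 82

82


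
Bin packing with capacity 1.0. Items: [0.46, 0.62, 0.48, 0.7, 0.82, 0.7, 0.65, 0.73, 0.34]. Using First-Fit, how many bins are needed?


Place items sequentially using First-Fit:
  Item 0.46 -> new Bin 1
  Item 0.62 -> new Bin 2
  Item 0.48 -> Bin 1 (now 0.94)
  Item 0.7 -> new Bin 3
  Item 0.82 -> new Bin 4
  Item 0.7 -> new Bin 5
  Item 0.65 -> new Bin 6
  Item 0.73 -> new Bin 7
  Item 0.34 -> Bin 2 (now 0.96)
Total bins used = 7

7


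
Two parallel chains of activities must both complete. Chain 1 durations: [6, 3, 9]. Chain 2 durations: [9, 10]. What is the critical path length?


Path A total = 6 + 3 + 9 = 18
Path B total = 9 + 10 = 19
Critical path = longest path = max(18, 19) = 19

19


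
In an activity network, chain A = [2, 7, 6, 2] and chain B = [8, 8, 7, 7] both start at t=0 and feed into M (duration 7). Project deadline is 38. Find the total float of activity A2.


Forward pass: ES(A2) = sum of predecessors on chain A = 2
EF = ES + duration = 2 + 7 = 9
Backward pass: LF(M) = deadline = 38; LS(M) = 38 - 7 = 31
LF(A2) = LS(M) - sum(successors on chain A) = 31 - 8 = 23
LS = LF - duration = 23 - 7 = 16
Total float = LS - ES = 16 - 2 = 14

14


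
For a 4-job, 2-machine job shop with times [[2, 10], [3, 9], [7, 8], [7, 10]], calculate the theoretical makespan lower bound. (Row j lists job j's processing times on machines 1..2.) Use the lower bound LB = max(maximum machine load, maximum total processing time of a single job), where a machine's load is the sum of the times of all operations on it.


Machine loads:
  Machine 1: 2 + 3 + 7 + 7 = 19
  Machine 2: 10 + 9 + 8 + 10 = 37
Max machine load = 37
Job totals:
  Job 1: 12
  Job 2: 12
  Job 3: 15
  Job 4: 17
Max job total = 17
Lower bound = max(37, 17) = 37

37


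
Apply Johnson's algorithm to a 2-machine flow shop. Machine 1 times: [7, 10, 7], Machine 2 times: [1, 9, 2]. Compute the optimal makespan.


Apply Johnson's rule:
  Group 1 (a <= b): []
  Group 2 (a > b): [(2, 10, 9), (3, 7, 2), (1, 7, 1)]
Optimal job order: [2, 3, 1]
Schedule:
  Job 2: M1 done at 10, M2 done at 19
  Job 3: M1 done at 17, M2 done at 21
  Job 1: M1 done at 24, M2 done at 25
Makespan = 25

25


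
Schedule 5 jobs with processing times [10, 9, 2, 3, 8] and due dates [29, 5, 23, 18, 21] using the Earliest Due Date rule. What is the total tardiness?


Sort by due date (EDD order): [(9, 5), (3, 18), (8, 21), (2, 23), (10, 29)]
Compute completion times and tardiness:
  Job 1: p=9, d=5, C=9, tardiness=max(0,9-5)=4
  Job 2: p=3, d=18, C=12, tardiness=max(0,12-18)=0
  Job 3: p=8, d=21, C=20, tardiness=max(0,20-21)=0
  Job 4: p=2, d=23, C=22, tardiness=max(0,22-23)=0
  Job 5: p=10, d=29, C=32, tardiness=max(0,32-29)=3
Total tardiness = 7

7


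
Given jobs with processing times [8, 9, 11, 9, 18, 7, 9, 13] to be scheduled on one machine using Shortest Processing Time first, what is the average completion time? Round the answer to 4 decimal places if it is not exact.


Sort jobs by processing time (SPT order): [7, 8, 9, 9, 9, 11, 13, 18]
Compute completion times sequentially:
  Job 1: processing = 7, completes at 7
  Job 2: processing = 8, completes at 15
  Job 3: processing = 9, completes at 24
  Job 4: processing = 9, completes at 33
  Job 5: processing = 9, completes at 42
  Job 6: processing = 11, completes at 53
  Job 7: processing = 13, completes at 66
  Job 8: processing = 18, completes at 84
Sum of completion times = 324
Average completion time = 324/8 = 40.5

40.5


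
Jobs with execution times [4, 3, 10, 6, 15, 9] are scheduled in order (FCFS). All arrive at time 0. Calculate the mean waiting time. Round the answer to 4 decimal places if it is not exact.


FCFS order (as given): [4, 3, 10, 6, 15, 9]
Waiting times:
  Job 1: wait = 0
  Job 2: wait = 4
  Job 3: wait = 7
  Job 4: wait = 17
  Job 5: wait = 23
  Job 6: wait = 38
Sum of waiting times = 89
Average waiting time = 89/6 = 14.8333

14.8333


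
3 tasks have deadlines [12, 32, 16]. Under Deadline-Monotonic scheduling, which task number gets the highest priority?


Sort tasks by relative deadline (ascending):
  Task 1: deadline = 12
  Task 3: deadline = 16
  Task 2: deadline = 32
Priority order (highest first): [1, 3, 2]
Highest priority task = 1

1


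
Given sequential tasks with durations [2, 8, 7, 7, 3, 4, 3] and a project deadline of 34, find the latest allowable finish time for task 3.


LF(activity 3) = deadline - sum of successor durations
Successors: activities 4 through 7 with durations [7, 3, 4, 3]
Sum of successor durations = 17
LF = 34 - 17 = 17

17


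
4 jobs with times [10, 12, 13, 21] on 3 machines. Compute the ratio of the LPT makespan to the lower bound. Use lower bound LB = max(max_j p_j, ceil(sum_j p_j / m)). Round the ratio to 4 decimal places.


LPT order: [21, 13, 12, 10]
Machine loads after assignment: [21, 13, 22]
LPT makespan = 22
Lower bound = max(max_job, ceil(total/3)) = max(21, 19) = 21
Ratio = 22 / 21 = 1.0476

1.0476


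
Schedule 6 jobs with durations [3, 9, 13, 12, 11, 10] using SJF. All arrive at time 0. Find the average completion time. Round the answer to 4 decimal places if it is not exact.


SJF order (ascending): [3, 9, 10, 11, 12, 13]
Completion times:
  Job 1: burst=3, C=3
  Job 2: burst=9, C=12
  Job 3: burst=10, C=22
  Job 4: burst=11, C=33
  Job 5: burst=12, C=45
  Job 6: burst=13, C=58
Average completion = 173/6 = 28.8333

28.8333


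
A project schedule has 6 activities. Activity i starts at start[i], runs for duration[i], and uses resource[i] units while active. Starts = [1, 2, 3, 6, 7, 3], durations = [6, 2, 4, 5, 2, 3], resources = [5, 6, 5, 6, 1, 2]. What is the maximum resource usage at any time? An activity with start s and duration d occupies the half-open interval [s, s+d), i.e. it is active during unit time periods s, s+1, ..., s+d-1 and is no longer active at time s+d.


Each activity i is active on [start_i, start_i + duration_i).
Compute total resource usage per time slot:
  t=0: active resources = [], total = 0
  t=1: active resources = [5], total = 5
  t=2: active resources = [5, 6], total = 11
  t=3: active resources = [5, 6, 5, 2], total = 18
  t=4: active resources = [5, 5, 2], total = 12
  t=5: active resources = [5, 5, 2], total = 12
  t=6: active resources = [5, 5, 6], total = 16
  t=7: active resources = [6, 1], total = 7
  t=8: active resources = [6, 1], total = 7
  t=9: active resources = [6], total = 6
  t=10: active resources = [6], total = 6
Peak resource demand = 18

18


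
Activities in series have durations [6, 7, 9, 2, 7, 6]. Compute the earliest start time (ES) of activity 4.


Activity 4 starts after activities 1 through 3 complete.
Predecessor durations: [6, 7, 9]
ES = 6 + 7 + 9 = 22

22


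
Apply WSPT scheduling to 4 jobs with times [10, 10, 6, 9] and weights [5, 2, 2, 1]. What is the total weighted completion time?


Compute p/w ratios and sort ascending (WSPT): [(10, 5), (6, 2), (10, 2), (9, 1)]
Compute weighted completion times:
  Job (p=10,w=5): C=10, w*C=5*10=50
  Job (p=6,w=2): C=16, w*C=2*16=32
  Job (p=10,w=2): C=26, w*C=2*26=52
  Job (p=9,w=1): C=35, w*C=1*35=35
Total weighted completion time = 169

169


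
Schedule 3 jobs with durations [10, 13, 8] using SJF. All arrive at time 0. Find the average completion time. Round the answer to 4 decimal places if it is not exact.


SJF order (ascending): [8, 10, 13]
Completion times:
  Job 1: burst=8, C=8
  Job 2: burst=10, C=18
  Job 3: burst=13, C=31
Average completion = 57/3 = 19.0

19.0


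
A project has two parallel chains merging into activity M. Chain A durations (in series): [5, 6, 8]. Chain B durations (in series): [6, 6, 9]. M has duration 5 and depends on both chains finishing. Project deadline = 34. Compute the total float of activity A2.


Forward pass: ES(A2) = sum of predecessors on chain A = 5
EF = ES + duration = 5 + 6 = 11
Backward pass: LF(M) = deadline = 34; LS(M) = 34 - 5 = 29
LF(A2) = LS(M) - sum(successors on chain A) = 29 - 8 = 21
LS = LF - duration = 21 - 6 = 15
Total float = LS - ES = 15 - 5 = 10

10


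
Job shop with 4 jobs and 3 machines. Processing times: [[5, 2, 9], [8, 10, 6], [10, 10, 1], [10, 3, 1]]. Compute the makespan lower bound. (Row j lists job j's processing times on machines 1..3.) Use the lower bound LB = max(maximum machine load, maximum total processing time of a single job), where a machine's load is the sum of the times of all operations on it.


Machine loads:
  Machine 1: 5 + 8 + 10 + 10 = 33
  Machine 2: 2 + 10 + 10 + 3 = 25
  Machine 3: 9 + 6 + 1 + 1 = 17
Max machine load = 33
Job totals:
  Job 1: 16
  Job 2: 24
  Job 3: 21
  Job 4: 14
Max job total = 24
Lower bound = max(33, 24) = 33

33


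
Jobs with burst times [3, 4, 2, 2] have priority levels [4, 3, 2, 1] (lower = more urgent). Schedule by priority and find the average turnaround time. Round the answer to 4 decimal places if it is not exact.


Sort by priority (ascending = highest first):
Order: [(1, 2), (2, 2), (3, 4), (4, 3)]
Completion times:
  Priority 1, burst=2, C=2
  Priority 2, burst=2, C=4
  Priority 3, burst=4, C=8
  Priority 4, burst=3, C=11
Average turnaround = 25/4 = 6.25

6.25


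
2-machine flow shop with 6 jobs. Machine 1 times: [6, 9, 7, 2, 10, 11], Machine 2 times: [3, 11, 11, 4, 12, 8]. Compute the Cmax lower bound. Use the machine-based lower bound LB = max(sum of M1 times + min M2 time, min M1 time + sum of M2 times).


LB1 = sum(M1 times) + min(M2 times) = 45 + 3 = 48
LB2 = min(M1 times) + sum(M2 times) = 2 + 49 = 51
Lower bound = max(LB1, LB2) = max(48, 51) = 51

51


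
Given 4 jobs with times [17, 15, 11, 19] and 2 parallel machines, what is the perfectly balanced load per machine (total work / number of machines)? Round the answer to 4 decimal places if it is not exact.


Total processing time = 17 + 15 + 11 + 19 = 62
Number of machines = 2
Ideal balanced load = 62 / 2 = 31.0

31.0


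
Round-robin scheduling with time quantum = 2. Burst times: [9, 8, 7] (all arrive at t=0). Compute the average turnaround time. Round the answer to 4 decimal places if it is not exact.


Time quantum = 2
Execution trace:
  J1 runs 2 units, time = 2
  J2 runs 2 units, time = 4
  J3 runs 2 units, time = 6
  J1 runs 2 units, time = 8
  J2 runs 2 units, time = 10
  J3 runs 2 units, time = 12
  J1 runs 2 units, time = 14
  J2 runs 2 units, time = 16
  J3 runs 2 units, time = 18
  J1 runs 2 units, time = 20
  J2 runs 2 units, time = 22
  J3 runs 1 units, time = 23
  J1 runs 1 units, time = 24
Finish times: [24, 22, 23]
Average turnaround = 69/3 = 23.0

23.0


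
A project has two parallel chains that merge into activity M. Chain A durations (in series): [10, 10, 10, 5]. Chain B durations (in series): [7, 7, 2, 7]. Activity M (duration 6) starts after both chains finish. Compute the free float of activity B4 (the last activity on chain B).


ES(B4) = sum of predecessors on chain B = 16
EF(B4) = ES + duration = 16 + 7 = 23
Successor of B4 is M. ES(M) = max(sum(A), sum(B)) = max(35, 23) = 35
Free float = ES(successor) - EF(current) = 35 - 23 = 12

12


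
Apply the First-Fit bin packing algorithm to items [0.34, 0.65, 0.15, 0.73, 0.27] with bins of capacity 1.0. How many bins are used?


Place items sequentially using First-Fit:
  Item 0.34 -> new Bin 1
  Item 0.65 -> Bin 1 (now 0.99)
  Item 0.15 -> new Bin 2
  Item 0.73 -> Bin 2 (now 0.88)
  Item 0.27 -> new Bin 3
Total bins used = 3

3


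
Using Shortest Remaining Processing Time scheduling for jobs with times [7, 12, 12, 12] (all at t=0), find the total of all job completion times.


Since all jobs arrive at t=0, SRPT equals SPT ordering.
SPT order: [7, 12, 12, 12]
Completion times:
  Job 1: p=7, C=7
  Job 2: p=12, C=19
  Job 3: p=12, C=31
  Job 4: p=12, C=43
Total completion time = 7 + 19 + 31 + 43 = 100

100


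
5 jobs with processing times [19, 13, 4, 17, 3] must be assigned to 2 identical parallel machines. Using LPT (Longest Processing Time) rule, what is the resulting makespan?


Sort jobs in decreasing order (LPT): [19, 17, 13, 4, 3]
Assign each job to the least loaded machine:
  Machine 1: jobs [19, 4, 3], load = 26
  Machine 2: jobs [17, 13], load = 30
Makespan = max load = 30

30


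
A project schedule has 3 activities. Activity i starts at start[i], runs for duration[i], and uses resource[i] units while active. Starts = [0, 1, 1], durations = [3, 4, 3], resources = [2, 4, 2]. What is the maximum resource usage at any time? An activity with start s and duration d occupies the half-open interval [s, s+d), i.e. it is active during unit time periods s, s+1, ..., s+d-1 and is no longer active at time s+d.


Each activity i is active on [start_i, start_i + duration_i).
Compute total resource usage per time slot:
  t=0: active resources = [2], total = 2
  t=1: active resources = [2, 4, 2], total = 8
  t=2: active resources = [2, 4, 2], total = 8
  t=3: active resources = [4, 2], total = 6
  t=4: active resources = [4], total = 4
Peak resource demand = 8

8


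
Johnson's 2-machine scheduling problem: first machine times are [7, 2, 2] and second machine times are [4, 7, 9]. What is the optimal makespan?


Apply Johnson's rule:
  Group 1 (a <= b): [(2, 2, 7), (3, 2, 9)]
  Group 2 (a > b): [(1, 7, 4)]
Optimal job order: [2, 3, 1]
Schedule:
  Job 2: M1 done at 2, M2 done at 9
  Job 3: M1 done at 4, M2 done at 18
  Job 1: M1 done at 11, M2 done at 22
Makespan = 22

22


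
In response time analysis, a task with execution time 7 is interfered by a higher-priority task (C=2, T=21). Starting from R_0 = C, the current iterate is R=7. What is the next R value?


R_next = C + ceil(R_prev / T_hp) * C_hp
ceil(7 / 21) = ceil(0.3333) = 1
Interference = 1 * 2 = 2
R_next = 7 + 2 = 9

9


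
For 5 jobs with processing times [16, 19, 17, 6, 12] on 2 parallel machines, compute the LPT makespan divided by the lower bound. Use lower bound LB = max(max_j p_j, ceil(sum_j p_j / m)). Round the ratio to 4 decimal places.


LPT order: [19, 17, 16, 12, 6]
Machine loads after assignment: [37, 33]
LPT makespan = 37
Lower bound = max(max_job, ceil(total/2)) = max(19, 35) = 35
Ratio = 37 / 35 = 1.0571

1.0571


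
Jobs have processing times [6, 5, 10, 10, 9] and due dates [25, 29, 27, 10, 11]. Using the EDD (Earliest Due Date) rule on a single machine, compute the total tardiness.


Sort by due date (EDD order): [(10, 10), (9, 11), (6, 25), (10, 27), (5, 29)]
Compute completion times and tardiness:
  Job 1: p=10, d=10, C=10, tardiness=max(0,10-10)=0
  Job 2: p=9, d=11, C=19, tardiness=max(0,19-11)=8
  Job 3: p=6, d=25, C=25, tardiness=max(0,25-25)=0
  Job 4: p=10, d=27, C=35, tardiness=max(0,35-27)=8
  Job 5: p=5, d=29, C=40, tardiness=max(0,40-29)=11
Total tardiness = 27

27


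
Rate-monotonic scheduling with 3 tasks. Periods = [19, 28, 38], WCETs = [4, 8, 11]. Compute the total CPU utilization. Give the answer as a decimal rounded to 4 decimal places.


Compute individual utilizations (exact fractions):
  Task 1: C/T = 4/19 (approx. 0.2105)
  Task 2: C/T = 8/28 = 2/7 (approx. 0.2857)
  Task 3: C/T = 11/38 (approx. 0.2895)
Total utilization U = 4/19 + 2/7 + 11/38 = 11/14
Rounded to 4 decimal places: U = 0.7857
RM (Liu & Layland) bound for 3 tasks = 0.779763; compare with U = 11/14 (approx. 0.785714)
bound < U <= 1, so the RM sufficient condition is not met (inconclusive; an exact test such as response-time analysis is needed).

0.7857
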